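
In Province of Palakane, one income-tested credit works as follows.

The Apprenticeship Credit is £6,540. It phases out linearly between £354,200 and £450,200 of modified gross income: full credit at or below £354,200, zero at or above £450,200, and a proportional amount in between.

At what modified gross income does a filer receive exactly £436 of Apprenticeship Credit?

£436 is 436/6,540 of the full £6,540, so 6,104/6,540 of the £96,000 range has been used: income = £354,200 + £96,000 × 6,104/6,540 = £443,800.

£443,800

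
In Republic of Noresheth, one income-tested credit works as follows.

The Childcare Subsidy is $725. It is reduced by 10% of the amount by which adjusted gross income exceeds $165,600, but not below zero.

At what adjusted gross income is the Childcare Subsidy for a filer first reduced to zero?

$172,850

The credit falls by 10% of each dollar above $165,600, so it reaches zero when the excess is $725 / 10% = $7,250: income = $165,600 + $7,250 = $172,850.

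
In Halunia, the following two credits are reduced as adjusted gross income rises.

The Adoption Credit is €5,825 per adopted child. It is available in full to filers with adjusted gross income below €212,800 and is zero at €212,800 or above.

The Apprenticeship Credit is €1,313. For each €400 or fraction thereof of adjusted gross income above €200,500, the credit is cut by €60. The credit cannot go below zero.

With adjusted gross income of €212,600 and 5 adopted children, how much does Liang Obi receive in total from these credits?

€29,125

Adoption Credit: base = 5 × €5,825 = €29,125. €212,600 is below the €212,800 cutoff, so the full €29,125 applies.
Apprenticeship Credit: income exceeds €200,500 by €12,100 → 31 increments × €60 = €1,860 ≥ base, so the credit is €0.
Total: €29,125 + €0 = €29,125.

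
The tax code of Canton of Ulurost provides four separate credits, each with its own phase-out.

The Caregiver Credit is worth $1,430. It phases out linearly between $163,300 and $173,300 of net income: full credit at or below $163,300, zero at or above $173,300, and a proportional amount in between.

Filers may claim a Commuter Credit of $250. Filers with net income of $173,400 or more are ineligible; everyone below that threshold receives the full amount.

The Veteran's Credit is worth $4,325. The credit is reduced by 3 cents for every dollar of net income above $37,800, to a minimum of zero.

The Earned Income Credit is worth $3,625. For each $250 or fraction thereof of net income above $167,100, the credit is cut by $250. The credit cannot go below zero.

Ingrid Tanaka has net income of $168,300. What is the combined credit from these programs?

$3,750

Caregiver Credit: $168,300 is $5,000 into a $10,000 phase-out range, leaving 5,000/10,000 of the credit: $1,430 × 5,000/10,000 = $715.
Commuter Credit: $168,300 is below the $173,400 cutoff, so the full $250 applies.
Veteran's Credit: 3% of the $130,500 excess over $37,800 is $3,915; credit = $4,325 − $3,915 = $410.
Earned Income Credit: income exceeds $167,100 by $1,200, which is 5 full-or-partial $250 increments; reduction = 5 × $250 = $1,250, leaving $2,375.
Total: $715 + $250 + $410 + $2,375 = $3,750.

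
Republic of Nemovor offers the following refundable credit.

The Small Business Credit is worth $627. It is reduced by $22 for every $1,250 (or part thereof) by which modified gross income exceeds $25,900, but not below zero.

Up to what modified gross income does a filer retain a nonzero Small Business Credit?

$60,900

After 28 increments the reduction is 28 × $22 = $616, leaving $11; one more increment wipes it out. Increment 28 ends at excess 28 × $1,250 = $35,000, so the highest qualifying income is $25,900 + $35,000 = $60,900.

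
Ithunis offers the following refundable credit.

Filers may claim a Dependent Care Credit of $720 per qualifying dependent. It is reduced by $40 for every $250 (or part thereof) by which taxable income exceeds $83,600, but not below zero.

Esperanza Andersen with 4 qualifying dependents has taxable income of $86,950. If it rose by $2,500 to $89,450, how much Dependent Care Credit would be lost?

At $86,950 — base = 4 × $720 = $2,880. income exceeds $83,600 by $3,350, which is 14 full-or-partial $250 increments; reduction = 14 × $40 = $560, leaving $2,320.
At $89,450 — base = 4 × $720 = $2,880. income exceeds $83,600 by $5,850, which is 24 full-or-partial $250 increments; reduction = 24 × $40 = $960, leaving $1,920.
Lost: $2,320 − $1,920 = $400.

$400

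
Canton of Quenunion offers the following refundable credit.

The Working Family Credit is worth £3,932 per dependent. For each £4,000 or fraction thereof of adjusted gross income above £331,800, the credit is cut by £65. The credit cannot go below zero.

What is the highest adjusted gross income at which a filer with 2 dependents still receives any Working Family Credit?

Full credit = 2 × £3,932 = £7,864.
After 120 increments the reduction is 120 × £65 = £7,800, leaving £64; one more increment wipes it out. Increment 120 ends at excess 120 × £4,000 = £480,000, so the highest qualifying income is £331,800 + £480,000 = £811,800.

£811,800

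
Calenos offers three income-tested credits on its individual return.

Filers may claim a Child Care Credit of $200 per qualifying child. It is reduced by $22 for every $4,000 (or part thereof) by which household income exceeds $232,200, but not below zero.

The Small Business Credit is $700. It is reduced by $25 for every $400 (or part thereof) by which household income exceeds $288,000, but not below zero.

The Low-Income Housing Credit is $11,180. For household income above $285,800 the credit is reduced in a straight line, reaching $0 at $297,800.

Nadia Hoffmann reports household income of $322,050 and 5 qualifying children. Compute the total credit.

$494

Child Care Credit: base = 5 × $200 = $1,000. income exceeds $232,200 by $89,850, which is 23 full-or-partial $4,000 increments; reduction = 23 × $22 = $506, leaving $494.
Small Business Credit: income exceeds $288,000 by $34,050 → 86 increments × $25 = $2,150 ≥ base, so the credit is $0.
Low-Income Housing Credit: $322,050 is at or above $297,800, so the credit is $0.
Total: $494 + $0 + $0 = $494.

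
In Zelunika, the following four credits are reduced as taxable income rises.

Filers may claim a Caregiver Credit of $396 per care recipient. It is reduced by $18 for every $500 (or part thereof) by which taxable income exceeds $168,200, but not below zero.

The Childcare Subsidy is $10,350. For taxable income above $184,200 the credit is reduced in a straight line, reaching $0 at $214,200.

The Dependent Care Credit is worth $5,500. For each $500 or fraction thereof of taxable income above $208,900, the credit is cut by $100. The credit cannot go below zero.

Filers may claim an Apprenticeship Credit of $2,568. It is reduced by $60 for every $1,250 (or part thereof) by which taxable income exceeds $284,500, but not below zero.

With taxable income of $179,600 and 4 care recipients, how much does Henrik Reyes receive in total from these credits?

$19,588

Caregiver Credit: base = 4 × $396 = $1,584. income exceeds $168,200 by $11,400, which is 23 full-or-partial $500 increments; reduction = 23 × $18 = $414, leaving $1,170.
Childcare Subsidy: $179,600 is at or below the $184,200 threshold, so the full $10,350 applies.
Dependent Care Credit: $179,600 is at or below the $208,900 threshold, so the full $5,500 applies.
Apprenticeship Credit: $179,600 is at or below the $284,500 threshold, so the full $2,568 applies.
Total: $1,170 + $10,350 + $5,500 + $2,568 = $19,588.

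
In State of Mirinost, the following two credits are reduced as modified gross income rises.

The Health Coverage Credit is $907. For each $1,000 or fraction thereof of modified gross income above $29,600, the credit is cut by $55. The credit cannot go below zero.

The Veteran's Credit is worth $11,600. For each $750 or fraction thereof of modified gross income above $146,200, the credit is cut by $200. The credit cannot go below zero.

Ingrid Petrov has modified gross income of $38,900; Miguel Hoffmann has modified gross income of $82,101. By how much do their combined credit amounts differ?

Ingrid ($38,900): Health Coverage Credit: income exceeds $29,600 by $9,300, which is 10 full-or-partial $1,000 increments; reduction = 10 × $55 = $550, leaving $357. Veteran's Credit: $38,900 is at or below the $146,200 threshold, so the full $11,600 applies. total $357 + $11,600 = $11,957
Miguel ($82,101): Health Coverage Credit: income exceeds $29,600 by $52,501 → 53 increments × $55 = $2,915 ≥ base, so the credit is $0. Veteran's Credit: $82,101 is at or below the $146,200 threshold, so the full $11,600 applies. total $0 + $11,600 = $11,600
Difference: |$11,957 − $11,600| = $357.

$357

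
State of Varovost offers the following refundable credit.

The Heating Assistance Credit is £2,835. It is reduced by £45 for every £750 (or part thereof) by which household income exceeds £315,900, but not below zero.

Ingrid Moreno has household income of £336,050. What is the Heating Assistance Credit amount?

£1,620

Heating Assistance Credit: income exceeds £315,900 by £20,150, which is 27 full-or-partial £750 increments; reduction = 27 × £45 = £1,215, leaving £1,620.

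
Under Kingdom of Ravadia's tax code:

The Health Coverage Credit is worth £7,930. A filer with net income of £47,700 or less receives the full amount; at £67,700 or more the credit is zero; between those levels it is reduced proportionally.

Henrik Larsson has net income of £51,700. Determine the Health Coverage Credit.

£6,344

Health Coverage Credit: £51,700 is £4,000 into a £20,000 phase-out range, leaving 16,000/20,000 of the credit: £7,930 × 16,000/20,000 = £6,344.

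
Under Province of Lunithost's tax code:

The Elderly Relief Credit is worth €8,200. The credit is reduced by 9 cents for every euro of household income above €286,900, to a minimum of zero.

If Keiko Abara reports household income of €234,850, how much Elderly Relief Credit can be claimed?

Elderly Relief Credit: €234,850 is at or below the €286,900 threshold, so the full €8,200 applies.

€8,200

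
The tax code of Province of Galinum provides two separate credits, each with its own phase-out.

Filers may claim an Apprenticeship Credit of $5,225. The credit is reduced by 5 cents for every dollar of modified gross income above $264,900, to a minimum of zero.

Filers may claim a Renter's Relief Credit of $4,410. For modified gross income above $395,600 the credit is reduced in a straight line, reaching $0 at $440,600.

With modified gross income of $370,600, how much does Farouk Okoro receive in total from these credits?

$4,410

Apprenticeship Credit: 5% of the $105,700 excess over $264,900 is $5,285 ≥ base, so the credit is $0.
Renter's Relief Credit: $370,600 is at or below the $395,600 threshold, so the full $4,410 applies.
Total: $0 + $4,410 = $4,410.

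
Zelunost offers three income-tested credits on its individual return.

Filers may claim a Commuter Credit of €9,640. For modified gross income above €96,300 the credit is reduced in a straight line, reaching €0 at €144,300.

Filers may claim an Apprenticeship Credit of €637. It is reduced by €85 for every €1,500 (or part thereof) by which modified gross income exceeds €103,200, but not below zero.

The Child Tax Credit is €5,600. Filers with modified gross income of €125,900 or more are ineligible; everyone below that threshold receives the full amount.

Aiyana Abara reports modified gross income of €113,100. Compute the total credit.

€11,908

Commuter Credit: €113,100 is €16,800 into a €48,000 phase-out range, leaving 31,200/48,000 of the credit: €9,640 × 31,200/48,000 = €6,266.
Apprenticeship Credit: income exceeds €103,200 by €9,900, which is 7 full-or-partial €1,500 increments; reduction = 7 × €85 = €595, leaving €42.
Child Tax Credit: €113,100 is below the €125,900 cutoff, so the full €5,600 applies.
Total: €6,266 + €42 + €5,600 = €11,908.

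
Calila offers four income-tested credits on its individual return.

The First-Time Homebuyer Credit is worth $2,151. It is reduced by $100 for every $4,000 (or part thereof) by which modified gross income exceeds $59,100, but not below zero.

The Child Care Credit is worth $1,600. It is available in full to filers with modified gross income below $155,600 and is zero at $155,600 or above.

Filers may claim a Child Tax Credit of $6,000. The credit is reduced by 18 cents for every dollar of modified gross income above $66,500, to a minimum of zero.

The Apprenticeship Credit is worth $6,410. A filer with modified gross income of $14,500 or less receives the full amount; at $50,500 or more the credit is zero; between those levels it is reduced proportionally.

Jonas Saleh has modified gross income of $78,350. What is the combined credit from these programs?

$7,118

First-Time Homebuyer Credit: income exceeds $59,100 by $19,250, which is 5 full-or-partial $4,000 increments; reduction = 5 × $100 = $500, leaving $1,651.
Child Care Credit: $78,350 is below the $155,600 cutoff, so the full $1,600 applies.
Child Tax Credit: 18% of the $11,850 excess over $66,500 is $2,133; credit = $6,000 − $2,133 = $3,867.
Apprenticeship Credit: $78,350 is at or above $50,500, so the credit is $0.
Total: $1,651 + $1,600 + $3,867 + $0 = $7,118.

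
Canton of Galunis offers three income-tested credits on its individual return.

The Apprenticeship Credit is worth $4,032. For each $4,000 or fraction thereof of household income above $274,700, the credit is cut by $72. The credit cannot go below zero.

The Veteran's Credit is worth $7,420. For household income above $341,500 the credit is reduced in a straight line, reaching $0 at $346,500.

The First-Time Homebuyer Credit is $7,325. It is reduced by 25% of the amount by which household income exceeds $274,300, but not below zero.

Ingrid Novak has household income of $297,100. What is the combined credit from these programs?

Apprenticeship Credit: income exceeds $274,700 by $22,400, which is 6 full-or-partial $4,000 increments; reduction = 6 × $72 = $432, leaving $3,600.
Veteran's Credit: $297,100 is at or below the $341,500 threshold, so the full $7,420 applies.
First-Time Homebuyer Credit: 25% of the $22,800 excess over $274,300 is $5,700; credit = $7,325 − $5,700 = $1,625.
Total: $3,600 + $7,420 + $1,625 = $12,645.

$12,645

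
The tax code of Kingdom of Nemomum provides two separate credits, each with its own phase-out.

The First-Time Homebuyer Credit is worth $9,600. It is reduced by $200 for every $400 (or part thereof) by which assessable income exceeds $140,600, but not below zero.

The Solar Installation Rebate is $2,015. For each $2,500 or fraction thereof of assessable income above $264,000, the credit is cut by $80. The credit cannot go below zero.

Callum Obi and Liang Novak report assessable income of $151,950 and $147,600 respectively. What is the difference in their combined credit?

Callum ($151,950): First-Time Homebuyer Credit: income exceeds $140,600 by $11,350, which is 29 full-or-partial $400 increments; reduction = 29 × $200 = $5,800, leaving $3,800. Solar Installation Rebate: $151,950 is at or below the $264,000 threshold, so the full $2,015 applies. total $3,800 + $2,015 = $5,815
Liang ($147,600): First-Time Homebuyer Credit: income exceeds $140,600 by $7,000, which is 18 full-or-partial $400 increments; reduction = 18 × $200 = $3,600, leaving $6,000. Solar Installation Rebate: $147,600 is at or below the $264,000 threshold, so the full $2,015 applies. total $6,000 + $2,015 = $8,015
Difference: |$5,815 − $8,015| = $2,200.

$2,200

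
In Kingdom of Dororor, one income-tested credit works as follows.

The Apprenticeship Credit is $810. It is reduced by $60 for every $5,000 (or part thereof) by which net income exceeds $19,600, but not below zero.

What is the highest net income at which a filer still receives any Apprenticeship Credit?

$84,600

After 13 increments the reduction is 13 × $60 = $780, leaving $30; one more increment wipes it out. Increment 13 ends at excess 13 × $5,000 = $65,000, so the highest qualifying income is $19,600 + $65,000 = $84,600.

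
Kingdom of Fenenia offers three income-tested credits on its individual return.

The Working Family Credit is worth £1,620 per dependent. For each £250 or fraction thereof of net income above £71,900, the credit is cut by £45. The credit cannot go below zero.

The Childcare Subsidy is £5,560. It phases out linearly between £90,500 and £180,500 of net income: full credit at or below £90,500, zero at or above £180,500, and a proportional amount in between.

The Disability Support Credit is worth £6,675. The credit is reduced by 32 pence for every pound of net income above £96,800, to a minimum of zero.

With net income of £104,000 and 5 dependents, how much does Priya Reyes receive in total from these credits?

£11,392

Working Family Credit: base = 5 × £1,620 = £8,100. income exceeds £71,900 by £32,100, which is 129 full-or-partial £250 increments; reduction = 129 × £45 = £5,805, leaving £2,295.
Childcare Subsidy: £104,000 is £13,500 into a £90,000 phase-out range, leaving 76,500/90,000 of the credit: £5,560 × 76,500/90,000 = £4,726.
Disability Support Credit: 32% of the £7,200 excess over £96,800 is £2,304; credit = £6,675 − £2,304 = £4,371.
Total: £2,295 + £4,726 + £4,371 = £11,392.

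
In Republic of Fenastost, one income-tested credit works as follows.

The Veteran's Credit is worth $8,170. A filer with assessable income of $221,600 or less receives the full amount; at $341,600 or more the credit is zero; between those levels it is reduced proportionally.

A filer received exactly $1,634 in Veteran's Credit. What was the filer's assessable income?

$317,600

$1,634 is 1,634/8,170 of the full $8,170, so 6,536/8,170 of the $120,000 range has been used: income = $221,600 + $120,000 × 6,536/8,170 = $317,600.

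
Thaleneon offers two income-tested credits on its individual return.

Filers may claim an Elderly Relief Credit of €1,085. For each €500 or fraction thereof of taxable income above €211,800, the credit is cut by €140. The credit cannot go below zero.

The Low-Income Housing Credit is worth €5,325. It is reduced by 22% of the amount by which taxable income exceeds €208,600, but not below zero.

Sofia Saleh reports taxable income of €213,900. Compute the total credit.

€4,544

Elderly Relief Credit: income exceeds €211,800 by €2,100, which is 5 full-or-partial €500 increments; reduction = 5 × €140 = €700, leaving €385.
Low-Income Housing Credit: 22% of the €5,300 excess over €208,600 is €1,166; credit = €5,325 − €1,166 = €4,159.
Total: €385 + €4,159 = €4,544.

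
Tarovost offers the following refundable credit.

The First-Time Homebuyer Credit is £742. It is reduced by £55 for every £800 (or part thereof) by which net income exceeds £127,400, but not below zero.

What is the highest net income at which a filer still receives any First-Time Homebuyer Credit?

After 13 increments the reduction is 13 × £55 = £715, leaving £27; one more increment wipes it out. Increment 13 ends at excess 13 × £800 = £10,400, so the highest qualifying income is £127,400 + £10,400 = £137,800.

£137,800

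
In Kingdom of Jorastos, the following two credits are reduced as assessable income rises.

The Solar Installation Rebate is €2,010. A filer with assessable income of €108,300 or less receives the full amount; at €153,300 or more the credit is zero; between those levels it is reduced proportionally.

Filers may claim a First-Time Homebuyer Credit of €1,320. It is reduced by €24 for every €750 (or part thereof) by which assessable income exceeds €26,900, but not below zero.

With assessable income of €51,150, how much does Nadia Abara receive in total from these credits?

€2,538

Solar Installation Rebate: €51,150 is at or below the €108,300 threshold, so the full €2,010 applies.
First-Time Homebuyer Credit: income exceeds €26,900 by €24,250, which is 33 full-or-partial €750 increments; reduction = 33 × €24 = €792, leaving €528.
Total: €2,010 + €528 = €2,538.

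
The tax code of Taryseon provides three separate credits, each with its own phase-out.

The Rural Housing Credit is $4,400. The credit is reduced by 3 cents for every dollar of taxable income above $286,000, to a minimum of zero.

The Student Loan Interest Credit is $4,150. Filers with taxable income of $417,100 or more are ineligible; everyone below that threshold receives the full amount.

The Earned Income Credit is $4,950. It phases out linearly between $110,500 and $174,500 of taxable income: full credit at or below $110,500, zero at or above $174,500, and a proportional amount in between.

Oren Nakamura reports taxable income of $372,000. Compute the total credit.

Rural Housing Credit: 3% of the $86,000 excess over $286,000 is $2,580; credit = $4,400 − $2,580 = $1,820.
Student Loan Interest Credit: $372,000 is below the $417,100 cutoff, so the full $4,150 applies.
Earned Income Credit: $372,000 is at or above $174,500, so the credit is $0.
Total: $1,820 + $4,150 + $0 = $5,970.

$5,970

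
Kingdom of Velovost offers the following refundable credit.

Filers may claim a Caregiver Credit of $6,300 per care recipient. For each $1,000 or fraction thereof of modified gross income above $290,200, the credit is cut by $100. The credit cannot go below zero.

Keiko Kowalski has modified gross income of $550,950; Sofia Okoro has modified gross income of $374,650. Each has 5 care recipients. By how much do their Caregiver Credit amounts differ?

Keiko ($550,950): Caregiver Credit: base = 5 × $6,300 = $31,500. income exceeds $290,200 by $260,750, which is 261 full-or-partial $1,000 increments; reduction = 261 × $100 = $26,100, leaving $5,400.
Sofia ($374,650): Caregiver Credit: base = 5 × $6,300 = $31,500. income exceeds $290,200 by $84,450, which is 85 full-or-partial $1,000 increments; reduction = 85 × $100 = $8,500, leaving $23,000.
Difference: |$5,400 − $23,000| = $17,600.

$17,600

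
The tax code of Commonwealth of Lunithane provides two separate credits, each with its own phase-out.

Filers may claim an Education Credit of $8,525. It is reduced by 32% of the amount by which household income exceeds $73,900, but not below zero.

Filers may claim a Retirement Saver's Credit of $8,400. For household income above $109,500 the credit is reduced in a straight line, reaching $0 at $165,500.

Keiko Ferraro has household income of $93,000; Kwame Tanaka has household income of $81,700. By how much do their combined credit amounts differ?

$3,616

Keiko ($93,000): Education Credit: 32% of the $19,100 excess over $73,900 is $6,112; credit = $8,525 − $6,112 = $2,413. Retirement Saver's Credit: $93,000 is at or below the $109,500 threshold, so the full $8,400 applies. total $2,413 + $8,400 = $10,813
Kwame ($81,700): Education Credit: 32% of the $7,800 excess over $73,900 is $2,496; credit = $8,525 − $2,496 = $6,029. Retirement Saver's Credit: $81,700 is at or below the $109,500 threshold, so the full $8,400 applies. total $6,029 + $8,400 = $14,429
Difference: |$10,813 − $14,429| = $3,616.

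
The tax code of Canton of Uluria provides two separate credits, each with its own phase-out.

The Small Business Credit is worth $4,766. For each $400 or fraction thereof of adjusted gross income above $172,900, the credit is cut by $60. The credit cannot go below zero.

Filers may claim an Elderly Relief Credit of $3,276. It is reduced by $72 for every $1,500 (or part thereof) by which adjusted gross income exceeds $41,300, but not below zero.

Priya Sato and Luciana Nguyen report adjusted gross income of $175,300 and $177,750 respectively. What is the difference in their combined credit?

Priya ($175,300): Small Business Credit: income exceeds $172,900 by $2,400, which is 6 full-or-partial $400 increments; reduction = 6 × $60 = $360, leaving $4,406. Elderly Relief Credit: income exceeds $41,300 by $134,000 → 90 increments × $72 = $6,480 ≥ base, so the credit is $0. total $4,406 + $0 = $4,406
Luciana ($177,750): Small Business Credit: income exceeds $172,900 by $4,850, which is 13 full-or-partial $400 increments; reduction = 13 × $60 = $780, leaving $3,986. Elderly Relief Credit: income exceeds $41,300 by $136,450 → 91 increments × $72 = $6,552 ≥ base, so the credit is $0. total $3,986 + $0 = $3,986
Difference: |$4,406 − $3,986| = $420.

$420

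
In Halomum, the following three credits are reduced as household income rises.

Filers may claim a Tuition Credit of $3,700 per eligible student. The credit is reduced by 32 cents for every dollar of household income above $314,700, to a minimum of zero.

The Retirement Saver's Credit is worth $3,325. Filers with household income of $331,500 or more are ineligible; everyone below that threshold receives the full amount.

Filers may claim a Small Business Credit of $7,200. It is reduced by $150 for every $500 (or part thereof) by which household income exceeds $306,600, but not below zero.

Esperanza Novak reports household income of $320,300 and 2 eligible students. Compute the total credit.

$11,933

Tuition Credit: base = 2 × $3,700 = $7,400. 32% of the $5,600 excess over $314,700 is $1,792; credit = $7,400 − $1,792 = $5,608.
Retirement Saver's Credit: $320,300 is below the $331,500 cutoff, so the full $3,325 applies.
Small Business Credit: income exceeds $306,600 by $13,700, which is 28 full-or-partial $500 increments; reduction = 28 × $150 = $4,200, leaving $3,000.
Total: $5,608 + $3,325 + $3,000 = $11,933.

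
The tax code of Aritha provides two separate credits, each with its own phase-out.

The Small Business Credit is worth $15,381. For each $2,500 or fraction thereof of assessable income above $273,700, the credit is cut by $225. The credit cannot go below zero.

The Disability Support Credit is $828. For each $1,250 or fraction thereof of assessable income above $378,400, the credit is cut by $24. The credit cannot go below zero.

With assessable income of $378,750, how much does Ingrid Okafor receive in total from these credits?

$6,510

Small Business Credit: income exceeds $273,700 by $105,050, which is 43 full-or-partial $2,500 increments; reduction = 43 × $225 = $9,675, leaving $5,706.
Disability Support Credit: income exceeds $378,400 by $350, which is 1 full-or-partial $1,250 increment; reduction = 1 × $24 = $24, leaving $804.
Total: $5,706 + $804 = $6,510.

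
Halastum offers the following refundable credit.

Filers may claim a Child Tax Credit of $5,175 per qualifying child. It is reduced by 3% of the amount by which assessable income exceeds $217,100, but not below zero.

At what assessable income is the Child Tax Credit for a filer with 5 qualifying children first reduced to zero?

Full credit = 5 × $5,175 = $25,875.
The credit falls by 3% of each dollar above $217,100, so it reaches zero when the excess is $25,875 / 3% = $862,500: income = $217,100 + $862,500 = $1,079,600.

$1,079,600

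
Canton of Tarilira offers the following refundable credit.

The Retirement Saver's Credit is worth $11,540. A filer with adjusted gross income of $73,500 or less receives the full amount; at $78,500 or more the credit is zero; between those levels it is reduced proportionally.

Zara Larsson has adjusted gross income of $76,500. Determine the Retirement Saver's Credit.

$4,616

Retirement Saver's Credit: $76,500 is $3,000 into a $5,000 phase-out range, leaving 2,000/5,000 of the credit: $11,540 × 2,000/5,000 = $4,616.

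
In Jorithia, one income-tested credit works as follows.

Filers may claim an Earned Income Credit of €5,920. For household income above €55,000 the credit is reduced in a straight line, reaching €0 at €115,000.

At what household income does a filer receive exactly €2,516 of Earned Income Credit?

€89,500

€2,516 is 2,516/5,920 of the full €5,920, so 3,404/5,920 of the €60,000 range has been used: income = €55,000 + €60,000 × 3,404/5,920 = €89,500.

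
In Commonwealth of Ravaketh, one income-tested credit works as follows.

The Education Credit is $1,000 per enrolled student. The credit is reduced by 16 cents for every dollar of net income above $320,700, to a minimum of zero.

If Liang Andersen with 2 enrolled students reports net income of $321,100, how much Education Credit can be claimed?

Education Credit: base = 2 × $1,000 = $2,000. 16% of the $400 excess over $320,700 is $64; credit = $2,000 − $64 = $1,936.

$1,936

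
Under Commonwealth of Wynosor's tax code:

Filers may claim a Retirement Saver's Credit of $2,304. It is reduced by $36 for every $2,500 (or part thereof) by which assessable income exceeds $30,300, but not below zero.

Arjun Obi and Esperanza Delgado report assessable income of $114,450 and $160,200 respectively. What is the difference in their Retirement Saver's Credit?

Arjun ($114,450): Retirement Saver's Credit: income exceeds $30,300 by $84,150, which is 34 full-or-partial $2,500 increments; reduction = 34 × $36 = $1,224, leaving $1,080.
Esperanza ($160,200): Retirement Saver's Credit: income exceeds $30,300 by $129,900, which is 52 full-or-partial $2,500 increments; reduction = 52 × $36 = $1,872, leaving $432.
Difference: |$1,080 − $432| = $648.

$648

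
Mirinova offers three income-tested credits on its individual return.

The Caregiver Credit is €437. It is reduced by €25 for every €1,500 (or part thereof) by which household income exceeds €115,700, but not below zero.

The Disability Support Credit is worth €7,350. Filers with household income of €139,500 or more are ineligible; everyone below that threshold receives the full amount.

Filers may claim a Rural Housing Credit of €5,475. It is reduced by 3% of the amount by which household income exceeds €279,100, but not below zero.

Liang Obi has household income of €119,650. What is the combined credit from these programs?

€13,187

Caregiver Credit: income exceeds €115,700 by €3,950, which is 3 full-or-partial €1,500 increments; reduction = 3 × €25 = €75, leaving €362.
Disability Support Credit: €119,650 is below the €139,500 cutoff, so the full €7,350 applies.
Rural Housing Credit: €119,650 is at or below the €279,100 threshold, so the full €5,475 applies.
Total: €362 + €7,350 + €5,475 = €13,187.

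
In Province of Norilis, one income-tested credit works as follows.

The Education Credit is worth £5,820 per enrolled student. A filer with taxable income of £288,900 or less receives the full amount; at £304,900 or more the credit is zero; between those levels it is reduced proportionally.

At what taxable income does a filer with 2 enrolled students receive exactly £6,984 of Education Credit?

£295,300

Full credit = 2 × £5,820 = £11,640.
£6,984 is 6,984/11,640 of the full £11,640, so 4,656/11,640 of the £16,000 range has been used: income = £288,900 + £16,000 × 4,656/11,640 = £295,300.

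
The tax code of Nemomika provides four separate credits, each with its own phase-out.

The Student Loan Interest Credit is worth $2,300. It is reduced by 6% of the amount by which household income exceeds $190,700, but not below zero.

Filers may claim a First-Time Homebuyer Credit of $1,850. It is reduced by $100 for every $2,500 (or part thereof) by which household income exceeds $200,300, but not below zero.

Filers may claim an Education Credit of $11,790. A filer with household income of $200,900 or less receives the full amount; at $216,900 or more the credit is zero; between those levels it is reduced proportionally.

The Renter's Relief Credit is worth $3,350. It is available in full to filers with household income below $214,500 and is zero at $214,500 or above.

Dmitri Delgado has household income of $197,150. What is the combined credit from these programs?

$18,903

Student Loan Interest Credit: 6% of the $6,450 excess over $190,700 is $387; credit = $2,300 − $387 = $1,913.
First-Time Homebuyer Credit: $197,150 is at or below the $200,300 threshold, so the full $1,850 applies.
Education Credit: $197,150 is at or below the $200,900 threshold, so the full $11,790 applies.
Renter's Relief Credit: $197,150 is below the $214,500 cutoff, so the full $3,350 applies.
Total: $1,913 + $1,850 + $11,790 + $3,350 = $18,903.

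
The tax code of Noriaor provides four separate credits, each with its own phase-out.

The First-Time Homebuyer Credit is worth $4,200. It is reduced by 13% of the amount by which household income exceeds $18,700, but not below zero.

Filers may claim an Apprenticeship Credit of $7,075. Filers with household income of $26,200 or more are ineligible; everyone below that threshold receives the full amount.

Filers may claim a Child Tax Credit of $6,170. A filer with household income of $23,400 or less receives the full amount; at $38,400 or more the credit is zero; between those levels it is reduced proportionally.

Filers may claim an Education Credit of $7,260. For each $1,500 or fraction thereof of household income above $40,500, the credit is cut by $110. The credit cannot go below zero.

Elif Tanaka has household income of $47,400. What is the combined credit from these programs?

First-Time Homebuyer Credit: 13% of the $28,700 excess over $18,700 is $3,731; credit = $4,200 − $3,731 = $469.
Apprenticeship Credit: $47,400 meets or exceeds the $26,200 cutoff, so the credit is $0.
Child Tax Credit: $47,400 is at or above $38,400, so the credit is $0.
Education Credit: income exceeds $40,500 by $6,900, which is 5 full-or-partial $1,500 increments; reduction = 5 × $110 = $550, leaving $6,710.
Total: $469 + $0 + $0 + $6,710 = $7,179.

$7,179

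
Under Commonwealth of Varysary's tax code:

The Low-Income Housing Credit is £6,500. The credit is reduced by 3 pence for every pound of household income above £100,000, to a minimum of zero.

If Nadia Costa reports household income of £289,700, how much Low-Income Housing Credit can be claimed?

Low-Income Housing Credit: 3% of the £189,700 excess over £100,000 is £5,691; credit = £6,500 − £5,691 = £809.

£809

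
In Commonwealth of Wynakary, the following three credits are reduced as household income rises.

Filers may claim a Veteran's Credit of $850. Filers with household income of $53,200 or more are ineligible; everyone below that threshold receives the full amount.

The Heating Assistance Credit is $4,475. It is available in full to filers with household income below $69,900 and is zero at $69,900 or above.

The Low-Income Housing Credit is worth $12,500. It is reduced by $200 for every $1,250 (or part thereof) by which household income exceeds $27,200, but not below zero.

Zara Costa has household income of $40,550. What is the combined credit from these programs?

$15,625

Veteran's Credit: $40,550 is below the $53,200 cutoff, so the full $850 applies.
Heating Assistance Credit: $40,550 is below the $69,900 cutoff, so the full $4,475 applies.
Low-Income Housing Credit: income exceeds $27,200 by $13,350, which is 11 full-or-partial $1,250 increments; reduction = 11 × $200 = $2,200, leaving $10,300.
Total: $850 + $4,475 + $10,300 = $15,625.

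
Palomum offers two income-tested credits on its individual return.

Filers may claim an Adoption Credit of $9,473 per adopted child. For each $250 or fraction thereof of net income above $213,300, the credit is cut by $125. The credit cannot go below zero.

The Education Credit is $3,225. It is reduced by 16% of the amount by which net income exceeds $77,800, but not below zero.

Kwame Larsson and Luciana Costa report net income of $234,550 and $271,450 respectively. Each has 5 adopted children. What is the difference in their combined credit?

$18,500

Kwame ($234,550): Adoption Credit: base = 5 × $9,473 = $47,365. income exceeds $213,300 by $21,250, which is 85 full-or-partial $250 increments; reduction = 85 × $125 = $10,625, leaving $36,740. Education Credit: 16% of the $156,750 excess over $77,800 is $25,080 ≥ base, so the credit is $0. total $36,740 + $0 = $36,740
Luciana ($271,450): Adoption Credit: base = 5 × $9,473 = $47,365. income exceeds $213,300 by $58,150, which is 233 full-or-partial $250 increments; reduction = 233 × $125 = $29,125, leaving $18,240. Education Credit: 16% of the $193,650 excess over $77,800 is $30,984 ≥ base, so the credit is $0. total $18,240 + $0 = $18,240
Difference: |$36,740 − $18,240| = $18,500.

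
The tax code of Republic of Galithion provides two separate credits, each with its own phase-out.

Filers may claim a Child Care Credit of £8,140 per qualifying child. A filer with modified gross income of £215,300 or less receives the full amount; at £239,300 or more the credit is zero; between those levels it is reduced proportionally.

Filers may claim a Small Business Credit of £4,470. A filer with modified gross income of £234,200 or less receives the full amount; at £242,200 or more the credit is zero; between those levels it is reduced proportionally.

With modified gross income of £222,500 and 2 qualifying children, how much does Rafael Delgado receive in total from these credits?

£15,866

Child Care Credit: base = 2 × £8,140 = £16,280. £222,500 is £7,200 into a £24,000 phase-out range, leaving 16,800/24,000 of the credit: £16,280 × 16,800/24,000 = £11,396.
Small Business Credit: £222,500 is at or below the £234,200 threshold, so the full £4,470 applies.
Total: £11,396 + £4,470 = £15,866.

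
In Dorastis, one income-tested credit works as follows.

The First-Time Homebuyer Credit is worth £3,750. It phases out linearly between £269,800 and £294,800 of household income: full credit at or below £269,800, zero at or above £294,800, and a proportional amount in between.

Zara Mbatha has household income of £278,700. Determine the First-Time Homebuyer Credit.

£2,415

First-Time Homebuyer Credit: £278,700 is £8,900 into a £25,000 phase-out range, leaving 16,100/25,000 of the credit: £3,750 × 16,100/25,000 = £2,415.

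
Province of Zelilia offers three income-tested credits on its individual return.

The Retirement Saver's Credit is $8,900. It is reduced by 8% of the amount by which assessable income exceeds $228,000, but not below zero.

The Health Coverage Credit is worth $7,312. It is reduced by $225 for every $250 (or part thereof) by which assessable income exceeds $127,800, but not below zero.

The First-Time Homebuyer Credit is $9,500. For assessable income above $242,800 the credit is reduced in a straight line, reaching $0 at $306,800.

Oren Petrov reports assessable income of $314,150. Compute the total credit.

$2,008

Retirement Saver's Credit: 8% of the $86,150 excess over $228,000 is $6,892; credit = $8,900 − $6,892 = $2,008.
Health Coverage Credit: income exceeds $127,800 by $186,350 → 746 increments × $225 = $167,850 ≥ base, so the credit is $0.
First-Time Homebuyer Credit: $314,150 is at or above $306,800, so the credit is $0.
Total: $2,008 + $0 + $0 = $2,008.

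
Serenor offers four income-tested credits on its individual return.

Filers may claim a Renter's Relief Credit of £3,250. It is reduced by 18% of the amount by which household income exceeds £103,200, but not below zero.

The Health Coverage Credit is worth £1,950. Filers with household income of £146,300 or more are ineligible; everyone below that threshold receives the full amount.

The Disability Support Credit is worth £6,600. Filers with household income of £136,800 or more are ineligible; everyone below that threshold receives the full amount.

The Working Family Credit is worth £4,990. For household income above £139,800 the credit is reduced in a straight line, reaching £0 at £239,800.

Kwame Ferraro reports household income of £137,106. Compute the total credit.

Renter's Relief Credit: 18% of the £33,906 excess over £103,200 is £6,103.08 ≥ base, so the credit is £0.
Health Coverage Credit: £137,106 is below the £146,300 cutoff, so the full £1,950 applies.
Disability Support Credit: £137,106 meets or exceeds the £136,800 cutoff, so the credit is £0.
Working Family Credit: £137,106 is at or below the £139,800 threshold, so the full £4,990 applies.
Total: £0 + £1,950 + £0 + £4,990 = £6,940.

£6,940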